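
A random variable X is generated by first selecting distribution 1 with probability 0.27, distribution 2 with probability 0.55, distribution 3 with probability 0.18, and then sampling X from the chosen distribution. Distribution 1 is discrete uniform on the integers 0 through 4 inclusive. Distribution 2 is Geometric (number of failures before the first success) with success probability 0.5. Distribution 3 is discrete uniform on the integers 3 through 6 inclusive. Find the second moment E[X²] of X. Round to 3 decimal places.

7.140

For each component E[X²] = Var + (mean)², giving 1: 6; 2: 3; 3: 21.5.
Overall E[X²] = 0.27·6 + 0.55·3 + 0.18·21.5 = 7.14.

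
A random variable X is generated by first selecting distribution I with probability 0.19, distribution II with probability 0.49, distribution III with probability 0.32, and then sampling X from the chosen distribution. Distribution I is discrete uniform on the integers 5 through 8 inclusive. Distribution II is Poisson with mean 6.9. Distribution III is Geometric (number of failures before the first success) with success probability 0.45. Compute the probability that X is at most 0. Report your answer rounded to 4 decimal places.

0.1445

Conditional on each component, P(X ≤ 0): I: 0; II: 0.00100779; III: 0.45.
By total probability, P(X ≤ 0) = 0.19·0 + 0.49·0.00100779 + 0.32·0.45 = 0.144494.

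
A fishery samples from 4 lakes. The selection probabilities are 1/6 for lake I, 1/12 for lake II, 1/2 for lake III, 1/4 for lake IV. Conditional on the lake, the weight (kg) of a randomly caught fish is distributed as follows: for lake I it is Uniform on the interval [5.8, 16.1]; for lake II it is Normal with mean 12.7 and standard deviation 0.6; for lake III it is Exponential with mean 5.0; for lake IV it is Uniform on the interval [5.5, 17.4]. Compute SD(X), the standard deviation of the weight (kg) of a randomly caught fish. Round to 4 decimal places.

5.2593

Per component, I: μ=10.95, E[X²]=128.743; II: μ=12.7, E[X²]=161.65; III: μ=5, E[X²]=50; IV: μ=11.45, E[X²]=142.903.
E[X] = 0.166667·10.95 + 0.0833333·12.7 + 0.5·5 + 0.25·11.45 = 8.24583.
E[X²] = 0.166667·128.743 + 0.0833333·161.65 + 0.5·50 + 0.25·142.903 = 95.6539.
Var(X) = E[X²] − (E[X])² = 95.6539 − 67.9938 = 27.6601.
SD(X) = √27.6601 = 5.25929.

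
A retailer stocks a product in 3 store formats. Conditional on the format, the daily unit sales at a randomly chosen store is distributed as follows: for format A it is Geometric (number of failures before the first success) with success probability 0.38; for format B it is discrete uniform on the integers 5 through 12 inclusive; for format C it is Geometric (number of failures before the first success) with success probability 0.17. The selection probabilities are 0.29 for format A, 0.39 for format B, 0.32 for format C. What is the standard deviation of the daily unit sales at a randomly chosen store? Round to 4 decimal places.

Per component, A: μ=1.63158, E[X²]=6.95568; B: μ=8.5, E[X²]=77.5; C: μ=4.88235, E[X²]=52.5571.
E[X] = 0.29·1.63158 + 0.39·8.5 + 0.32·4.88235 = 5.35051.
E[X²] = 0.29·6.95568 + 0.39·77.5 + 0.32·52.5571 = 49.0604.
Var(X) = E[X²] − (E[X])² = 49.0604 − 28.628 = 20.4325.
SD(X) = √20.4325 = 4.52023.

4.5202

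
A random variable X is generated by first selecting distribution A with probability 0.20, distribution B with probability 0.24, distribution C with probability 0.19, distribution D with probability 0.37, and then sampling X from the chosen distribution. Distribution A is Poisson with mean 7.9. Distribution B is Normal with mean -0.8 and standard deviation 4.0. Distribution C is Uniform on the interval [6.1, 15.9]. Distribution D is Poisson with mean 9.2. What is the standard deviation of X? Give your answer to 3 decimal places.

5.470

Per component, A: μ=7.9, E[X²]=70.31; B: μ=-0.8, E[X²]=16.64; C: μ=11, E[X²]=129.003; D: μ=9.2, E[X²]=93.84.
E[X] = 0.2·7.9 + 0.24·-0.8 + 0.19·11 + 0.37·9.2 = 6.882.
E[X²] = 0.2·70.31 + 0.24·16.64 + 0.19·129.003 + 0.37·93.84 = 77.287.
Var(X) = E[X²] − (E[X])² = 77.287 − 47.3619 = 29.9251.
SD(X) = √29.9251 = 5.47038.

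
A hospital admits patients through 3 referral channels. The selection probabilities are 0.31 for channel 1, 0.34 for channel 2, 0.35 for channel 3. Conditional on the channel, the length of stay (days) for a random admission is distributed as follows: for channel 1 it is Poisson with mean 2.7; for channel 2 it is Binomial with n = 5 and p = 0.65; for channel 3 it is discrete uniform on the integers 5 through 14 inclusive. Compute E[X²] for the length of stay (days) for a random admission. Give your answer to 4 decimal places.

41.5499

For each component E[X²] = Var + (mean)², giving 1: 9.99; 2: 11.7; 3: 98.5.
Overall E[X²] = 0.31·9.99 + 0.34·11.7 + 0.35·98.5 = 41.5499.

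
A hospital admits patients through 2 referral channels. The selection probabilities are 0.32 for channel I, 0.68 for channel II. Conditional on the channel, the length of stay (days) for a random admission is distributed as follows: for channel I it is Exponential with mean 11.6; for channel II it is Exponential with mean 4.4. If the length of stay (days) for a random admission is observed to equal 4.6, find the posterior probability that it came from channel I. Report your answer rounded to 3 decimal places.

0.255

Likelihoods f(4.6 | ·): I: 0.0579858; II: 0.0798936.
Posterior ∝ prior × likelihood. Numerator for I: 0.32·0.0579858 = 0.0185555.
Normalizing constant: 0.32·0.0579858 + 0.68·0.0798936 = 0.0728831.
P(I | observation) = 0.0185555 / 0.0728831 = 0.254592.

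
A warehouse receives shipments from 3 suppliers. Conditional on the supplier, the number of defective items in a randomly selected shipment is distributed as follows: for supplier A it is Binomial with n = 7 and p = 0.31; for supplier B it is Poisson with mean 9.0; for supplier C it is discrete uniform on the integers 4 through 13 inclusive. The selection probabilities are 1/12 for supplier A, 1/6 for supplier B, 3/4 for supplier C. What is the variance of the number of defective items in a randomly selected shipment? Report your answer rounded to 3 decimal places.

Per component, A: μ=2.17, E[X²]=6.2062; B: μ=9, E[X²]=90; C: μ=8.5, E[X²]=80.5.
E[X] = 0.0833333·2.17 + 0.166667·9 + 0.75·8.5 = 8.05583.
E[X²] = 0.0833333·6.2062 + 0.166667·90 + 0.75·80.5 = 75.8922.
Var(X) = E[X²] − (E[X])² = 75.8922 − 64.8965 = 10.9957.

10.996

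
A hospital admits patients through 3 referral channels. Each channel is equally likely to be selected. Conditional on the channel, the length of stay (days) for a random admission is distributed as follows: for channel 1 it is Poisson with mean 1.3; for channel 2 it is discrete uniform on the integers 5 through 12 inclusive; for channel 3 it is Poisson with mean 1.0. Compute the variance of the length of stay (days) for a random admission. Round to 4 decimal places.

14.5367

Per component, 1: μ=1.3, E[X²]=2.99; 2: μ=8.5, E[X²]=77.5; 3: μ=1, E[X²]=2.
E[X] = 0.333333·1.3 + 0.333333·8.5 + 0.333333·1 = 3.6.
E[X²] = 0.333333·2.99 + 0.333333·77.5 + 0.333333·2 = 27.4967.
Var(X) = E[X²] − (E[X])² = 27.4967 − 12.96 = 14.5367.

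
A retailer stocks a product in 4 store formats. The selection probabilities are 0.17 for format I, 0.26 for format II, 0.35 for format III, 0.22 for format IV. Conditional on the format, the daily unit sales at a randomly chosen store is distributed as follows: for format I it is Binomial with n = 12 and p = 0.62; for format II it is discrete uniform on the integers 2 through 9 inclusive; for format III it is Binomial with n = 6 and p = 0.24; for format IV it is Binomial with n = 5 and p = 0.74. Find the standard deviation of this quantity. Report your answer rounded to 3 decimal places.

2.711

Per component, I: μ=7.44, E[X²]=58.1808; II: μ=5.5, E[X²]=35.5; III: μ=1.44, E[X²]=3.168; IV: μ=3.7, E[X²]=14.652.
E[X] = 0.17·7.44 + 0.26·5.5 + 0.35·1.44 + 0.22·3.7 = 4.0128.
E[X²] = 0.17·58.1808 + 0.26·35.5 + 0.35·3.168 + 0.22·14.652 = 23.453.
Var(X) = E[X²] − (E[X])² = 23.453 − 16.1026 = 7.35041.
SD(X) = √7.35041 = 2.71116.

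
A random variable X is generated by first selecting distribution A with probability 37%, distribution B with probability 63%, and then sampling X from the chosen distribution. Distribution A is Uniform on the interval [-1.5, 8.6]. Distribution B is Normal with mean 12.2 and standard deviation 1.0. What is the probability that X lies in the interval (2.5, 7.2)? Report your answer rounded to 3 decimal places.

0.172

Conditional on each component, P(2.5 < X < 7.2): A: 0.465347; B: 2.86652e-07.
By total probability, P(2.5 < X < 7.2) = 0.37·0.465347 + 0.63·2.86652e-07 = 0.172178.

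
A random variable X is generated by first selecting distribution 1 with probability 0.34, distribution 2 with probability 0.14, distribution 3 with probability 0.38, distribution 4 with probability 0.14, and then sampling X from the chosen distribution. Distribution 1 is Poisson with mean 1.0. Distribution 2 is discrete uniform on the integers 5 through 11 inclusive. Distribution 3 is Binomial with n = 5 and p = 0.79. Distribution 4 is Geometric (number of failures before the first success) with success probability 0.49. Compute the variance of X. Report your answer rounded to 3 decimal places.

Per component, 1: μ=1, E[X²]=2; 2: μ=8, E[X²]=68; 3: μ=3.95, E[X²]=16.432; 4: μ=1.04082, E[X²]=3.20741.
E[X] = 0.34·1 + 0.14·8 + 0.38·3.95 + 0.14·1.04082 = 3.10671.
E[X²] = 0.34·2 + 0.14·68 + 0.38·16.432 + 0.14·3.20741 = 16.8932.
Var(X) = E[X²] − (E[X])² = 16.8932 − 9.65167 = 7.24152.

7.242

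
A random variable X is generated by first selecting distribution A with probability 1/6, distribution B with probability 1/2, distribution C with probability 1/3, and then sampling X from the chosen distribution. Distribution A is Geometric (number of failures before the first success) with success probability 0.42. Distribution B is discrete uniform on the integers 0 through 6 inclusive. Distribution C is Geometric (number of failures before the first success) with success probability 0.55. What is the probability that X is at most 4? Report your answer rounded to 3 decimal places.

Conditional on each component, P(X ≤ 4): A: 0.934364; B: 0.714286; C: 0.981547.
By total probability, P(X ≤ 4) = 0.166667·0.934364 + 0.5·0.714286 + 0.333333·0.981547 = 0.840053.

0.840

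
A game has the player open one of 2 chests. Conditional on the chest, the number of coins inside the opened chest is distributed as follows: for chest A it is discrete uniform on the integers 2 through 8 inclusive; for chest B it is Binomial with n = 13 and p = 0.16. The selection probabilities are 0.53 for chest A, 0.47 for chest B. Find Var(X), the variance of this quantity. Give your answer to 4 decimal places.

5.0651

Per component, A: μ=5, E[X²]=29; B: μ=2.08, E[X²]=6.0736.
E[X] = 0.53·5 + 0.47·2.08 = 3.6276.
E[X²] = 0.53·29 + 0.47·6.0736 = 18.2246.
Var(X) = E[X²] − (E[X])² = 18.2246 − 13.1595 = 5.06511.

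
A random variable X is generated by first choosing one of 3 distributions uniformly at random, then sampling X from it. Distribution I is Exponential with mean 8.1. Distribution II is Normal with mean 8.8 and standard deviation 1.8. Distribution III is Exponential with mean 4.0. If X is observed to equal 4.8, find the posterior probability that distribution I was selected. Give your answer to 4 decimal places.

Likelihoods f(4.8 | ·): I: 0.0682583; II: 0.0187631; III: 0.0752986.
Posterior ∝ prior × likelihood. Numerator for I: 0.333333·0.0682583 = 0.0227528.
Normalizing constant: 0.333333·0.0682583 + 0.333333·0.0187631 + 0.333333·0.0752986 = 0.0541067.
P(I | observation) = 0.0227528 / 0.0541067 = 0.420517.

0.4205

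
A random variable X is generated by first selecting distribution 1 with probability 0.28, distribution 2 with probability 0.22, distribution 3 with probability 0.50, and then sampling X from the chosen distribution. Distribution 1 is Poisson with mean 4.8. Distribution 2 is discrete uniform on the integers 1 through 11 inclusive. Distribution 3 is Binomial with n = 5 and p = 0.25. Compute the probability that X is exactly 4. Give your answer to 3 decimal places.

0.078

Conditional on each component, P(X = 4): 1: 0.182029; 2: 0.0909091; 3: 0.0146484.
By total probability, P(X = 4) = 0.28·0.182029 + 0.22·0.0909091 + 0.5·0.0146484 = 0.0782923.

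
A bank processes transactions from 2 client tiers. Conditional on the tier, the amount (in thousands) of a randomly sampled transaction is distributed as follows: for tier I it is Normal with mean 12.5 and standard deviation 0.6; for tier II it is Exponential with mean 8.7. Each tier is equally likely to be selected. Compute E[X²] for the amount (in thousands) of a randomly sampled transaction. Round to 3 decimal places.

153.995

For each component E[X²] = Var + (mean)², giving I: 156.61; II: 151.38.
Overall E[X²] = 0.5·156.61 + 0.5·151.38 = 153.995.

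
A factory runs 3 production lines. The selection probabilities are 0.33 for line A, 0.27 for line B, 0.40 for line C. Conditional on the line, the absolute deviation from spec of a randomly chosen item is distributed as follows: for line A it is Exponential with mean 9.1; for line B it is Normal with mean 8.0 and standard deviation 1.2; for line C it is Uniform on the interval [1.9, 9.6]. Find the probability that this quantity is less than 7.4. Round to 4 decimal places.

0.5527

Conditional on each line, P(X < 7.4): A: 0.556557; B: 0.308538; C: 0.714286.
By total probability, P(X < 7.4) = 0.33·0.556557 + 0.27·0.308538 + 0.4·0.714286 = 0.552683.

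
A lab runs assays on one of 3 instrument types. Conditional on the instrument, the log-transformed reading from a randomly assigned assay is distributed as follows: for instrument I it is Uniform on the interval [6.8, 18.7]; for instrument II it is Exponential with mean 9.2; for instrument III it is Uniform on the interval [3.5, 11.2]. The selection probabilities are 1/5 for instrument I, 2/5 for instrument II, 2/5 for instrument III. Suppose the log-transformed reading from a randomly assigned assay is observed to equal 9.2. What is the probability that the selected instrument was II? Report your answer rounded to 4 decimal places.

0.1887

Likelihoods f(9.2 | ·): I: 0.0840336; II: 0.0399869; III: 0.12987.
Posterior ∝ prior × likelihood. Numerator for II: 0.4·0.0399869 = 0.0159948.
Normalizing constant: 0.2·0.0840336 + 0.4·0.0399869 + 0.4·0.12987 = 0.0847495.
P(II | observation) = 0.0159948 / 0.0847495 = 0.18873.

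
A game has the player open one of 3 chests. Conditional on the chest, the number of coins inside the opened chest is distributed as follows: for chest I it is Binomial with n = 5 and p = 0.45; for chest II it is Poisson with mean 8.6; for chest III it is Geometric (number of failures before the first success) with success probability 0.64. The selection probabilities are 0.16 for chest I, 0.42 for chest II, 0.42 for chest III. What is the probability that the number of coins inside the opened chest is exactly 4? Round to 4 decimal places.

Conditional on each chest, P(X = 4): I: 0.112767; II: 0.0419614; III: 0.0107495.
By total probability, P(X = 4) = 0.16·0.112767 + 0.42·0.0419614 + 0.42·0.0107495 = 0.0401813.

0.0402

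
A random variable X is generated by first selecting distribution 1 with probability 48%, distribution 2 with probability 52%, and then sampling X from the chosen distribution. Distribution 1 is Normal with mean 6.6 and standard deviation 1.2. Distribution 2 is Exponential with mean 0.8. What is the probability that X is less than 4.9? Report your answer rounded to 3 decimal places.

0.556

Conditional on each component, P(X < 4.9): 1: 0.0782902; 2: 0.997813.
By total probability, P(X < 4.9) = 0.48·0.0782902 + 0.52·0.997813 = 0.556442.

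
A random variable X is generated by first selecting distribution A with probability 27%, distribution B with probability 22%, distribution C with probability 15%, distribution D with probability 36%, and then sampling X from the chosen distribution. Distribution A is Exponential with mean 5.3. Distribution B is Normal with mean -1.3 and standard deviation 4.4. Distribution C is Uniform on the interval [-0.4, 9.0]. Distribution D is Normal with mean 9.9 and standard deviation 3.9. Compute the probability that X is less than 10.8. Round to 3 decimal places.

0.817

Conditional on each component, P(X < 10.8): A: 0.869677; B: 0.99702; C: 1; D: 0.591253.
By total probability, P(X < 10.8) = 0.27·0.869677 + 0.22·0.99702 + 0.15·1 + 0.36·0.591253 = 0.817008.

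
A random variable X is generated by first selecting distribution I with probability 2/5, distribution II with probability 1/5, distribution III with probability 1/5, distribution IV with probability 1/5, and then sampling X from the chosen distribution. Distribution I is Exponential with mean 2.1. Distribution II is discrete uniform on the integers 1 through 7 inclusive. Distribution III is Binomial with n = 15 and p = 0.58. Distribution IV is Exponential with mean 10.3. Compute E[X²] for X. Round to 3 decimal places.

65.833

For each component E[X²] = Var + (mean)², giving I: 8.82; II: 20; III: 79.344; IV: 212.18.
Overall E[X²] = 0.4·8.82 + 0.2·20 + 0.2·79.344 + 0.2·212.18 = 65.8328.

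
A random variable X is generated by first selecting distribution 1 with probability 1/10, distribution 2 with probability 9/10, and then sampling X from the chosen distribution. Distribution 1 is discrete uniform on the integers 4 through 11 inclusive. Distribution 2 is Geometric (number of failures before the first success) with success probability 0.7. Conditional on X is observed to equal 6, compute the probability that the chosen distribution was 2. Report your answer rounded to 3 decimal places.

0.035

Likelihoods P(X=6 | ·): 1: 0.125; 2: 0.0005103.
Posterior ∝ prior × likelihood. Numerator for 2: 0.9·0.0005103 = 0.00045927.
Normalizing constant: 0.1·0.125 + 0.9·0.0005103 = 0.0129593.
P(2 | observation) = 0.00045927 / 0.0129593 = 0.0354395.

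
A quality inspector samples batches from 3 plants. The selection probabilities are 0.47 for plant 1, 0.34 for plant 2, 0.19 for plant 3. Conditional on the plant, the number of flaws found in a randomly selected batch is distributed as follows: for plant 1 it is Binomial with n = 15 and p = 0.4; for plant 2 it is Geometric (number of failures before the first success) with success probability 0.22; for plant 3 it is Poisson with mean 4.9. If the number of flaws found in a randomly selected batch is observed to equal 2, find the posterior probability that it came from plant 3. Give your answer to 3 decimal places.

0.233

Likelihoods P(X=2 | ·): 1: 0.021942; 2: 0.133848; 3: 0.0893962.
Posterior ∝ prior × likelihood. Numerator for 3: 0.19·0.0893962 = 0.0169853.
Normalizing constant: 0.47·0.021942 + 0.34·0.133848 + 0.19·0.0893962 = 0.0728063.
P(3 | observation) = 0.0169853 / 0.0728063 = 0.233294.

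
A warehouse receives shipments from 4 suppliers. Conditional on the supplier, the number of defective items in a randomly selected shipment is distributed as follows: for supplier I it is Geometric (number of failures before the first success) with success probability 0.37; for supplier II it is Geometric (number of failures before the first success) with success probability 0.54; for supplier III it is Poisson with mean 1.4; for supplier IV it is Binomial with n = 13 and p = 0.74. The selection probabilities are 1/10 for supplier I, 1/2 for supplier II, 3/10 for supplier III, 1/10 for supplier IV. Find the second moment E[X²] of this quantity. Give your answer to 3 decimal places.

For each component E[X²] = Var + (mean)², giving I: 7.5011; II: 2.30316; III: 3.36; IV: 95.0456.
Overall E[X²] = 0.1·7.5011 + 0.5·2.30316 + 0.3·3.36 + 0.1·95.0456 = 12.4142.

12.414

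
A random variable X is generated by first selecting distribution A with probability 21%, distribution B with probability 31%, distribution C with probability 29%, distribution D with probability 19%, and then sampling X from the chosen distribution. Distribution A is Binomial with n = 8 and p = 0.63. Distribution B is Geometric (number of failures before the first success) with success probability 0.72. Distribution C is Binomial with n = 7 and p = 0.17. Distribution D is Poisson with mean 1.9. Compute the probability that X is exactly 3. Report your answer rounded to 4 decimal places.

Conditional on each component, P(X = 3): A: 0.0970998; B: 0.0158054; C: 0.081607; D: 0.170982.
By total probability, P(X = 3) = 0.21·0.0970998 + 0.31·0.0158054 + 0.29·0.081607 + 0.19·0.170982 = 0.0814432.

0.0814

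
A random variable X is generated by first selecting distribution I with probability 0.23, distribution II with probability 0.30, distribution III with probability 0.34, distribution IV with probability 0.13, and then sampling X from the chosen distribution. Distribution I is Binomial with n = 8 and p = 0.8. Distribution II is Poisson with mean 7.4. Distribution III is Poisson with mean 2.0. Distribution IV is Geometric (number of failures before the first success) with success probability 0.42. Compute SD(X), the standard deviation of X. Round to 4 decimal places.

3.2190

Per component, I: μ=6.4, E[X²]=42.24; II: μ=7.4, E[X²]=62.16; III: μ=2, E[X²]=6; IV: μ=1.38095, E[X²]=5.19501.
E[X] = 0.23·6.4 + 0.3·7.4 + 0.34·2 + 0.13·1.38095 = 4.55152.
E[X²] = 0.23·42.24 + 0.3·62.16 + 0.34·6 + 0.13·5.19501 = 31.0786.
Var(X) = E[X²] − (E[X])² = 31.0786 − 20.7164 = 10.3622.
SD(X) = √10.3622 = 3.21903.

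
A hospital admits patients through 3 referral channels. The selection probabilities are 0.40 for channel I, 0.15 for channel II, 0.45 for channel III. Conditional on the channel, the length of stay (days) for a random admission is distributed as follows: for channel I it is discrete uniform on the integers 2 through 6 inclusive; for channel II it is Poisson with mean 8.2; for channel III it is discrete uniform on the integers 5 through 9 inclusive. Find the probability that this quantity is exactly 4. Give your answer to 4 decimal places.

Conditional on each channel, P(X = 4): I: 0.2; II: 0.0517404; III: 0.
By total probability, P(X = 4) = 0.4·0.2 + 0.15·0.0517404 + 0.45·0 = 0.0877611.

0.0878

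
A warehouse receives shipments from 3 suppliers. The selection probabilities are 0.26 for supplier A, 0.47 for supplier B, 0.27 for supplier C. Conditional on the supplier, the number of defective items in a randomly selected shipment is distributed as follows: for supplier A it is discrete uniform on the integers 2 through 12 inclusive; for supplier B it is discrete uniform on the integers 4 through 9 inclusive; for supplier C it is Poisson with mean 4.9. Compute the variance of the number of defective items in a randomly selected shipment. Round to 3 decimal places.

Per component, A: μ=7, E[X²]=59; B: μ=6.5, E[X²]=45.1667; C: μ=4.9, E[X²]=28.91.
E[X] = 0.26·7 + 0.47·6.5 + 0.27·4.9 = 6.198.
E[X²] = 0.26·59 + 0.47·45.1667 + 0.27·28.91 = 44.374.
Var(X) = E[X²] − (E[X])² = 44.374 − 38.4152 = 5.95883.

5.959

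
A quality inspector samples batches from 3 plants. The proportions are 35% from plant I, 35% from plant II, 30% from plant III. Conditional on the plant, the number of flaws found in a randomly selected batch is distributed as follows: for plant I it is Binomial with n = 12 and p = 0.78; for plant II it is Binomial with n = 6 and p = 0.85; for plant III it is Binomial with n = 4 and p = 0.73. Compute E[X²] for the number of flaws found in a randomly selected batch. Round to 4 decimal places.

For each component E[X²] = Var + (mean)², giving I: 89.6688; II: 26.775; III: 9.3148.
Overall E[X²] = 0.35·89.6688 + 0.35·26.775 + 0.3·9.3148 = 43.5498.

43.5498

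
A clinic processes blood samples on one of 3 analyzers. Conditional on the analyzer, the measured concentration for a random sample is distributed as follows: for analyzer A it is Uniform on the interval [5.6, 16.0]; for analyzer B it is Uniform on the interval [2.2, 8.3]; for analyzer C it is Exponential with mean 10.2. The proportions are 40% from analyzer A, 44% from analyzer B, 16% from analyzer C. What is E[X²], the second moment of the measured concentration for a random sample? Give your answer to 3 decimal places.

For each component E[X²] = Var + (mean)², giving A: 125.653; B: 30.6633; C: 208.08.
Overall E[X²] = 0.4·125.653 + 0.44·30.6633 + 0.16·208.08 = 97.046.

97.046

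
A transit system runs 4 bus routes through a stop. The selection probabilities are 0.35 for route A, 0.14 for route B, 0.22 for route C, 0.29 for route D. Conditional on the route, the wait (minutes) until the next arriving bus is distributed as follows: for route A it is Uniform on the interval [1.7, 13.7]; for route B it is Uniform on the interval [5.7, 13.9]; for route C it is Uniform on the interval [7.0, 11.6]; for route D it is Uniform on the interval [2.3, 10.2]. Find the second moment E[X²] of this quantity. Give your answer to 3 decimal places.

71.434

For each component E[X²] = Var + (mean)², giving A: 71.29; B: 101.643; C: 88.2533; D: 44.2633.
Overall E[X²] = 0.35·71.29 + 0.14·101.643 + 0.22·88.2533 + 0.29·44.2633 = 71.4337.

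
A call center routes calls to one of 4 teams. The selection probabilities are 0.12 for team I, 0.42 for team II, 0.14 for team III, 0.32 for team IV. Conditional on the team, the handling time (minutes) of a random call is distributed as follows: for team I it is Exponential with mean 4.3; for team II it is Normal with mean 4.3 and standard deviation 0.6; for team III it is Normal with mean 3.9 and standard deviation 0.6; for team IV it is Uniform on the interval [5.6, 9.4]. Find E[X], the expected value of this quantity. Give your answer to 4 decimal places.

5.2680

Component means — I: 4.3; II: 4.3; III: 3.9; IV: 7.5.
E[X] = 0.12·4.3 + 0.42·4.3 + 0.14·3.9 + 0.32·7.5 = 5.268.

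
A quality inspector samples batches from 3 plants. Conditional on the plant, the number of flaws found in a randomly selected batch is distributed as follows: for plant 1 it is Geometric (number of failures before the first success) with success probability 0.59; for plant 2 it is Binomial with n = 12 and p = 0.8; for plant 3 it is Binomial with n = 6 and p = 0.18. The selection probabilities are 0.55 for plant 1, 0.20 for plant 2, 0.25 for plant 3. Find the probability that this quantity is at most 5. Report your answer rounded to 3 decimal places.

Conditional on each plant, P(X ≤ 5): 1: 0.99525; 2: 0.00390313; 3: 0.999966.
By total probability, P(X ≤ 5) = 0.55·0.99525 + 0.2·0.00390313 + 0.25·0.999966 = 0.79816.

0.798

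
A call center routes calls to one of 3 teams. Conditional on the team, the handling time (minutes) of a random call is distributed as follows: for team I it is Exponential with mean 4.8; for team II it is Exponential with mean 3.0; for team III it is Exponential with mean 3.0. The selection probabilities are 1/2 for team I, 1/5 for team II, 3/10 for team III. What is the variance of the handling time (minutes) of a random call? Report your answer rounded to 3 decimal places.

16.830

Per component, I: μ=4.8, E[X²]=46.08; II: μ=3, E[X²]=18; III: μ=3, E[X²]=18.
E[X] = 0.5·4.8 + 0.2·3 + 0.3·3 = 3.9.
E[X²] = 0.5·46.08 + 0.2·18 + 0.3·18 = 32.04.
Var(X) = E[X²] − (E[X])² = 32.04 − 15.21 = 16.83.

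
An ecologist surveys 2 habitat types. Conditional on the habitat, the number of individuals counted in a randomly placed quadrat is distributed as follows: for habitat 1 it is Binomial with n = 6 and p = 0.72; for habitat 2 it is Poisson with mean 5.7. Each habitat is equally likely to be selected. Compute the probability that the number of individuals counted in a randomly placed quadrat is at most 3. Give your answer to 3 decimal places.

0.200

Conditional on each habitat, P(X ≤ 3): 1: 0.219583; 2: 0.180048.
By total probability, P(X ≤ 3) = 0.5·0.219583 + 0.5·0.180048 = 0.199816.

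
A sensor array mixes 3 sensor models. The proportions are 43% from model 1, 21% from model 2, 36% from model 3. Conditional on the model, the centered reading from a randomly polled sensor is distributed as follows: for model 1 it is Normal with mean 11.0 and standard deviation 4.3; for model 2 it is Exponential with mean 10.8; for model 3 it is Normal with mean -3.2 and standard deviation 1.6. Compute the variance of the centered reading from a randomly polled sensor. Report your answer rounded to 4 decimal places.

79.4018

Per component, 1: μ=11, E[X²]=139.49; 2: μ=10.8, E[X²]=233.28; 3: μ=-3.2, E[X²]=12.8.
E[X] = 0.43·11 + 0.21·10.8 + 0.36·-3.2 = 5.846.
E[X²] = 0.43·139.49 + 0.21·233.28 + 0.36·12.8 = 113.578.
Var(X) = E[X²] − (E[X])² = 113.578 − 34.1757 = 79.4018.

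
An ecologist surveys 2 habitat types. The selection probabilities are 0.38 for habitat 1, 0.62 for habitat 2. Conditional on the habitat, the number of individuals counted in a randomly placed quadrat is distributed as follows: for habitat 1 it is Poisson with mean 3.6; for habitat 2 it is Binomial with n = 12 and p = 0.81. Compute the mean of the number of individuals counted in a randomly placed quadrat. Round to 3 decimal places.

7.394

Component means — 1: 3.6; 2: 9.72.
E[X] = 0.38·3.6 + 0.62·9.72 = 7.3944.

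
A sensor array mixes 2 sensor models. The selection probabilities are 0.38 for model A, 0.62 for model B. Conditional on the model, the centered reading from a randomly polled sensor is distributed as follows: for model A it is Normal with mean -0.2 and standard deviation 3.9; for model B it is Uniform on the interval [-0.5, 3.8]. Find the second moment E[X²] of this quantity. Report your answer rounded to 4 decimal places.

8.4383

For each component E[X²] = Var + (mean)², giving A: 15.25; B: 4.26333.
Overall E[X²] = 0.38·15.25 + 0.62·4.26333 = 8.43827.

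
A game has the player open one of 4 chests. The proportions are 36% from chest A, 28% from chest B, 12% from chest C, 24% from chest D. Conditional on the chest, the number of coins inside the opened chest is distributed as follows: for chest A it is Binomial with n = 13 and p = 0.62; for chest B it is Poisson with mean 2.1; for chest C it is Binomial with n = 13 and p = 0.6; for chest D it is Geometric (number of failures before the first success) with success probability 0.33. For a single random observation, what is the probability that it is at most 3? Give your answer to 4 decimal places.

0.4292

Conditional on each chest, P(X ≤ 3): A: 0.00507117; B: 0.838643; C: 0.00779302; D: 0.798489.
By total probability, P(X ≤ 3) = 0.36·0.00507117 + 0.28·0.838643 + 0.12·0.00779302 + 0.24·0.798489 = 0.429218.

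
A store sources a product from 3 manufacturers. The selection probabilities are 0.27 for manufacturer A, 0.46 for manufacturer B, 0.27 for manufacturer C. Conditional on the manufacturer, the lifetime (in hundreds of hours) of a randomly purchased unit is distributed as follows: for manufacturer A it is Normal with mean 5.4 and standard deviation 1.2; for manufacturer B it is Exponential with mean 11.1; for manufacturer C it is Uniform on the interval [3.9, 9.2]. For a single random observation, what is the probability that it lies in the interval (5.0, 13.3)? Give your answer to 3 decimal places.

0.539

Conditional on each manufacturer, P(5.0 < X < 13.3): A: 0.630559; B: 0.335604; C: 0.792453.
By total probability, P(5.0 < X < 13.3) = 0.27·0.630559 + 0.46·0.335604 + 0.27·0.792453 = 0.538591.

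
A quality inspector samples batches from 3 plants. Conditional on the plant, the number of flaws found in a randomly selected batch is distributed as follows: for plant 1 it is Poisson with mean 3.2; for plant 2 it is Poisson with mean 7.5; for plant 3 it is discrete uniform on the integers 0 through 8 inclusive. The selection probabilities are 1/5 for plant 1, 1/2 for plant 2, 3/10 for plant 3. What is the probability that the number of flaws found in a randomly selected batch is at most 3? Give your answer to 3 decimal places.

0.283

Conditional on each plant, P(X ≤ 3): 1: 0.60252; 2: 0.0591455; 3: 0.444444.
By total probability, P(X ≤ 3) = 0.2·0.60252 + 0.5·0.0591455 + 0.3·0.444444 = 0.28341.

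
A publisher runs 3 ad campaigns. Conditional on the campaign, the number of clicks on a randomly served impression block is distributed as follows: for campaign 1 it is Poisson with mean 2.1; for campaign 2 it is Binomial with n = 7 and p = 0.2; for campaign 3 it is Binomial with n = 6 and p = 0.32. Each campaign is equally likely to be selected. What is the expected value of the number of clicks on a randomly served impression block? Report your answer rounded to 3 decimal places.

1.807

Component means — 1: 2.1; 2: 1.4; 3: 1.92.
E[X] = 0.333333·2.1 + 0.333333·1.4 + 0.333333·1.92 = 1.80667.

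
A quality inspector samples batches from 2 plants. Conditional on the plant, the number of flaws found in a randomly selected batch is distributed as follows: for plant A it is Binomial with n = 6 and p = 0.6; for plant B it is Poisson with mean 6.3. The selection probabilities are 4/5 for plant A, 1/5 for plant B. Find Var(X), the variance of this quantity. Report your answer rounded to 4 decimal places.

3.5784

Per component, A: μ=3.6, E[X²]=14.4; B: μ=6.3, E[X²]=45.99.
E[X] = 0.8·3.6 + 0.2·6.3 = 4.14.
E[X²] = 0.8·14.4 + 0.2·45.99 = 20.718.
Var(X) = E[X²] − (E[X])² = 20.718 − 17.1396 = 3.5784.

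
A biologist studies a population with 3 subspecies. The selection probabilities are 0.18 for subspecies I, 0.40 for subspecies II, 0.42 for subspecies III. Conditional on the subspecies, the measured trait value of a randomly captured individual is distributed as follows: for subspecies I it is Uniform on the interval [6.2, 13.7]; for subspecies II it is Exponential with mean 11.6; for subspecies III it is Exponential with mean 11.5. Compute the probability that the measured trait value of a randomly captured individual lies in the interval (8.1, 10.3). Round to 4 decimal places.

Conditional on each subspecies, P(8.1 < X < 10.3): I: 0.293333; II: 0.085936; III: 0.0860897.
By total probability, P(8.1 < X < 10.3) = 0.18·0.293333 + 0.4·0.085936 + 0.42·0.0860897 = 0.123332.

0.1233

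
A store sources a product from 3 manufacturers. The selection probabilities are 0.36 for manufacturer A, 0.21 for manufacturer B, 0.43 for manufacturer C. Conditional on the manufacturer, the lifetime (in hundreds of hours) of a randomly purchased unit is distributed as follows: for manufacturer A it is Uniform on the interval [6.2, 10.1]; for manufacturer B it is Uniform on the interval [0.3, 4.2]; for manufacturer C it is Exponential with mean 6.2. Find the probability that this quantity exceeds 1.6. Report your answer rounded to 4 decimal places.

Conditional on each manufacturer, P(X > 1.6): A: 1; B: 0.666667; C: 0.772545.
By total probability, P(X > 1.6) = 0.36·1 + 0.21·0.666667 + 0.43·0.772545 = 0.832195.

0.8322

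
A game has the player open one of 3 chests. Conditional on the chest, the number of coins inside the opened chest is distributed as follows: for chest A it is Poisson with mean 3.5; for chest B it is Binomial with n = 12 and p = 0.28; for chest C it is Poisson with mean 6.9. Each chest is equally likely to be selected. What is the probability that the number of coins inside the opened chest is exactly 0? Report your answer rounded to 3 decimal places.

Conditional on each chest, P(X = 0): A: 0.0301974; B: 0.0194084; C: 0.00100779.
By total probability, P(X = 0) = 0.333333·0.0301974 + 0.333333·0.0194084 + 0.333333·0.00100779 = 0.0168712.

0.017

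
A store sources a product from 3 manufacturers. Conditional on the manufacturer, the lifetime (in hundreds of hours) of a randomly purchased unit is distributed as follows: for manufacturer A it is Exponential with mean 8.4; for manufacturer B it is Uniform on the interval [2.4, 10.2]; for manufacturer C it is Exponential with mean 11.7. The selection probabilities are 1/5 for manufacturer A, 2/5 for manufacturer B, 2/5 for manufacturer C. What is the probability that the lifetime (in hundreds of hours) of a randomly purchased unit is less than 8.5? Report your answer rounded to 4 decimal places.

Conditional on each manufacturer, P(X < 8.5): A: 0.636474; B: 0.782051; C: 0.516399.
By total probability, P(X < 8.5) = 0.2·0.636474 + 0.4·0.782051 + 0.4·0.516399 = 0.646675.

0.6467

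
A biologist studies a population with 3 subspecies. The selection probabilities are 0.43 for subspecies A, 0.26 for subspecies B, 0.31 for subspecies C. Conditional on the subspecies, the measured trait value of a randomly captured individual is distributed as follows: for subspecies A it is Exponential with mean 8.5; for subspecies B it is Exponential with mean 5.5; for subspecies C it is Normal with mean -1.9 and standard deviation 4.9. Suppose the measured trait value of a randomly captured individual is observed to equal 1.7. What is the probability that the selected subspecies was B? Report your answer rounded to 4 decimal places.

Likelihoods f(1.7 | ·): A: 0.0963213; B: 0.133475; C: 0.0621589.
Posterior ∝ prior × likelihood. Numerator for B: 0.26·0.133475 = 0.0347036.
Normalizing constant: 0.43·0.0963213 + 0.26·0.133475 + 0.31·0.0621589 = 0.095391.
P(B | observation) = 0.0347036 / 0.095391 = 0.363804.

0.3638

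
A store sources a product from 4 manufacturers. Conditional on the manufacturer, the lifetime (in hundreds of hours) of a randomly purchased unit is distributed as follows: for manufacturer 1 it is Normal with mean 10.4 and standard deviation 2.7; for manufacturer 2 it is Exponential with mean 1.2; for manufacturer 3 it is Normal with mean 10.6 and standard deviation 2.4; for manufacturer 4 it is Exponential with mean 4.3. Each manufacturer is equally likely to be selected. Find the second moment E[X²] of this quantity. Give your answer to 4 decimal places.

68.3575

For each component E[X²] = Var + (mean)², giving 1: 115.45; 2: 2.88; 3: 118.12; 4: 36.98.
Overall E[X²] = 0.25·115.45 + 0.25·2.88 + 0.25·118.12 + 0.25·36.98 = 68.3575.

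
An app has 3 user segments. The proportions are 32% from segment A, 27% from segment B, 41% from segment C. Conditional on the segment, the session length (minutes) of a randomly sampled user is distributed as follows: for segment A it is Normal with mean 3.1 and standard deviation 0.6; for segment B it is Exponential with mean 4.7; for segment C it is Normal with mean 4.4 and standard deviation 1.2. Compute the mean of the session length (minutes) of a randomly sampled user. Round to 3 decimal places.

4.065

Component means — A: 3.1; B: 4.7; C: 4.4.
E[X] = 0.32·3.1 + 0.27·4.7 + 0.41·4.4 = 4.065.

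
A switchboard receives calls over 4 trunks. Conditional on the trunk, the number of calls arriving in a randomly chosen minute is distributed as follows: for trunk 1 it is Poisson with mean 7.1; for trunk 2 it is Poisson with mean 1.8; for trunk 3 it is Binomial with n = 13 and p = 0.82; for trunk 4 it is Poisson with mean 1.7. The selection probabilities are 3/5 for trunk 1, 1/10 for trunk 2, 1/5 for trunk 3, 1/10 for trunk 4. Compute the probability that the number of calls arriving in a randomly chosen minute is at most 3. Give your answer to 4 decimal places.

Conditional on each trunk, P(X ≤ 3): 1: 0.0766991; 2: 0.891292; 3: 5.97992e-06; 4: 0.906811.
By total probability, P(X ≤ 3) = 0.6·0.0766991 + 0.1·0.891292 + 0.2·5.97992e-06 + 0.1·0.906811 = 0.225831.

0.2258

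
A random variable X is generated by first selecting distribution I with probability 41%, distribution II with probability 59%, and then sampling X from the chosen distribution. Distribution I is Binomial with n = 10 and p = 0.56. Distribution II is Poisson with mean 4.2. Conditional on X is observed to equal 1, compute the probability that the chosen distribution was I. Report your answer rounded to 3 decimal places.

0.037

Likelihoods P(X=1 | ·): I: 0.00346148; II: 0.0629814.
Posterior ∝ prior × likelihood. Numerator for I: 0.41·0.00346148 = 0.00141921.
Normalizing constant: 0.41·0.00346148 + 0.59·0.0629814 = 0.0385782.
P(I | observation) = 0.00141921 / 0.0385782 = 0.0367878.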